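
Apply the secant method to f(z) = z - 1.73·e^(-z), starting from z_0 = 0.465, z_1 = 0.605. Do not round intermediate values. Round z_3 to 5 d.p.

Secant update: z_(k+1) = z_k − f(z_k)·(z_k − z_(k-1))/(f(z_k) − f(z_(k-1))).
f(z_0) = -0.621674, f(z_1) = -0.339709
z_2 = 0.605000 - (-0.339709)·(0.605000 - 0.465000)/(-0.339709 - (-0.621674)) = 0.773671; f(z_2) = -0.024407
z_3 = 0.773671 - (-0.024407)·(0.773671 - 0.605000)/(-0.024407 - (-0.339709)) = 0.786727; f(z_3) = -0.000998

0.78673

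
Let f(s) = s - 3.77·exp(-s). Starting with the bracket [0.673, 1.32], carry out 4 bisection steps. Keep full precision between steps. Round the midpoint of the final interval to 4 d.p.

f(0.673000) = -1.250363, f(1.320000) = 0.312900 (opposite signs)
step 1: m = 0.996500, f(m) = -0.395268 < 0 → root in [0.996500, 1.320000]
step 2: m = 1.158250, f(m) = -0.025663 < 0 → root in [1.158250, 1.320000]
step 3: m = 1.239125, f(m) = 0.147191 > 0 → root in [1.158250, 1.239125]
step 4: m = 1.198688, f(m) = 0.061694 > 0 → root in [1.158250, 1.198688]
Midpoint of [1.158250, 1.198688] = 1.178469

1.1785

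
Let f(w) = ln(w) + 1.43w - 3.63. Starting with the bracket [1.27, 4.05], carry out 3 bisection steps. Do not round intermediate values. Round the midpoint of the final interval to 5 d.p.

2.13875

f(1.270000) = -1.574883, f(4.050000) = 3.560217 (opposite signs)
step 1: m = 2.660000, f(m) = 1.152126 > 0 → root in [1.270000, 2.660000]
step 2: m = 1.965000, f(m) = -0.144558 < 0 → root in [1.965000, 2.660000]
step 3: m = 2.312500, f(m) = 0.515204 > 0 → root in [1.965000, 2.312500]
Midpoint of [1.965000, 2.312500] = 2.138750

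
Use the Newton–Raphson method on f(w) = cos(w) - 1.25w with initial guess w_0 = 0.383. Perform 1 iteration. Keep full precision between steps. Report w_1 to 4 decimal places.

0.6594

f'(w) = -sin(w) - 1.25
w_0 = 0.383000: f = 0.448798, f' = -1.623705 → w_1 = 0.383000 - (0.448798)/(-1.623705) = 0.659404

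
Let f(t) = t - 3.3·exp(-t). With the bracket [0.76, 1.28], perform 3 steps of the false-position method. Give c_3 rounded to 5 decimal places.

f(0.760000) = -0.783299, f(1.280000) = 0.362477
step 1: c = 1.115493, f(c) = 0.033906 > 0 → new bracket [0.760000, 1.115493]
step 2: c = 1.100744, f(c) = 0.003085 > 0 → new bracket [0.760000, 1.100744]
step 3: c = 1.099407, f(c) = 0.000280 > 0 → new bracket [0.760000, 1.099407]

1.09941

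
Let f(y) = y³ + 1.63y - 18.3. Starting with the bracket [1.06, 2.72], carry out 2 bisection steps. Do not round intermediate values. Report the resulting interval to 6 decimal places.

f(1.060000) = -15.381184, f(2.720000) = 6.257248 (opposite signs)
step 1: m = 1.890000, f(m) = -8.468031 < 0 → root in [1.890000, 2.720000]
step 2: m = 2.305000, f(m) = -2.296327 < 0 → root in [2.305000, 2.720000]

[2.305000, 2.720000]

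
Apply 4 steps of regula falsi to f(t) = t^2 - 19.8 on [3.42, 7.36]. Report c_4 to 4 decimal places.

4.4454

f(3.420000) = -8.103600, f(7.360000) = 34.369600
step 1: c = 4.171725, f(c) = -2.396707 < 0 → new bracket [4.171725, 7.360000]
step 2: c = 4.379561, f(c) = -0.619442 < 0 → new bracket [4.379561, 7.360000]
step 3: c = 4.432327, f(c) = -0.154480 < 0 → new bracket [4.432327, 7.360000]
step 4: c = 4.445427, f(c) = -0.038181 < 0 → new bracket [4.445427, 7.360000]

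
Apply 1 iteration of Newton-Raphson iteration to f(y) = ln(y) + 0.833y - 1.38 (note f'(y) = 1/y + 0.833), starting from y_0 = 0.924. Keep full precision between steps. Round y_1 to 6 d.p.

1.283927

y_0 = 0.924000: f = -0.689351, f' = 1.915251 → y_1 = 0.924000 - (-0.689351)/(1.915251) = 1.283927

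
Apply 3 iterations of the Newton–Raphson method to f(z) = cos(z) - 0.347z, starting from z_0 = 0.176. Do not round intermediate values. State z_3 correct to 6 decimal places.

Newton update: z ← z − f(z)/f'(z).
f'(z) = -sin(z) - 0.347
z_0 = 0.176000: f = 0.923480, f' = -0.522093 → z_1 = 0.176000 - (0.923480)/(-0.522093) = 1.944804
z_1 = 1.944804: f = -1.040196, f' = -1.277871 → z_2 = 1.944804 - (-1.040196)/(-1.277871) = 1.130797
z_2 = 1.130797: f = 0.033553, f' = -1.251752 → z_3 = 1.130797 - (0.033553)/(-1.251752) = 1.157601

1.157601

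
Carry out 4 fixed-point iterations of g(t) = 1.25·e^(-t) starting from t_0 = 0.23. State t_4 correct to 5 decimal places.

0.56916

t_1 = g(0.230000) = 0.993167
t_2 = g(0.993167) = 0.463002
t_3 = g(0.463002) = 0.786739
t_4 = g(0.786739) = 0.569159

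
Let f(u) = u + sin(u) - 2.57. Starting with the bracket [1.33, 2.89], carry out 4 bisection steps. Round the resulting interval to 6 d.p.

[1.525000, 1.622500]

f(1.330000) = -0.268852, f(2.890000) = 0.568947 (opposite signs)
step 1: m = 2.110000, f(m) = 0.398118 > 0 → root in [1.330000, 2.110000]
step 2: m = 1.720000, f(m) = 0.138890 > 0 → root in [1.330000, 1.720000]
step 3: m = 1.525000, f(m) = -0.046048 < 0 → root in [1.525000, 1.720000]
step 4: m = 1.622500, f(m) = 0.051164 > 0 → root in [1.525000, 1.622500]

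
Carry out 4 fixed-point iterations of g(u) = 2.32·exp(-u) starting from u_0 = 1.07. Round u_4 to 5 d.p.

u_1 = g(1.070000) = 0.795780
u_2 = g(0.795780) = 1.046852
u_3 = g(1.046852) = 0.814415
u_4 = g(0.814415) = 1.027524

1.02752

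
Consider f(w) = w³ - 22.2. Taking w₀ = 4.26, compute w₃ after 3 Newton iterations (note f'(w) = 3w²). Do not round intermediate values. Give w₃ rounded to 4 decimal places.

2.8116

w_0 = 4.260000: f = 55.108776, f' = 54.442800 → w_1 = 4.260000 - (55.108776)/(54.442800) = 3.247767
w_1 = 3.247767: f = 12.057429, f' = 31.643980 → w_2 = 3.247767 - (12.057429)/(31.643980) = 2.866734
w_2 = 2.866734: f = 1.359278, f' = 24.654483 → w_3 = 2.866734 - (1.359278)/(24.654483) = 2.811600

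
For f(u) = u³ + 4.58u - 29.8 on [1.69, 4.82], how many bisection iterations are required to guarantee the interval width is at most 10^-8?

Initial width b − a = 4.82 − 1.69 = 3.130000.
After n steps the width is (b−a)/2^n; need (b−a)/2^n ≤ 10^-8.
So n ≥ log₂(3.130000/10^-8) = log₂(313000000.0000) ≈ 28.2216.
Hence n = 29.

29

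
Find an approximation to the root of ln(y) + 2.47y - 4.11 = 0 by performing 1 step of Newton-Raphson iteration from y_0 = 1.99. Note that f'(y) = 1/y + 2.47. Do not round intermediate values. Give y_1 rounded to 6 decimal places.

1.487585

y_0 = 1.990000: f = 1.493435, f' = 2.972513 → y_1 = 1.990000 - (1.493435)/(2.972513) = 1.487585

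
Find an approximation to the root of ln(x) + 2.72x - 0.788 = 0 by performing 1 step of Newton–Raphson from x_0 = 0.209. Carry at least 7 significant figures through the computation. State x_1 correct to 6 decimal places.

f'(x) = 1/x + 2.72
x_0 = 0.209000: f = -1.784941, f' = 7.504689 → x_1 = 0.209000 - (-1.784941)/(7.504689) = 0.446843

0.446843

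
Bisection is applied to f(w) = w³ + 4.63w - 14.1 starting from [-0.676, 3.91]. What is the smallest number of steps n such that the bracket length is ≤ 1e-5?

19

Initial width b − a = 3.91 − -0.676 = 4.586000.
After n steps the width is (b−a)/2^n; need (b−a)/2^n ≤ 1e-5.
So n ≥ log₂(4.586000/1e-5) = log₂(458600.0000) ≈ 18.8069.
Hence n = 19.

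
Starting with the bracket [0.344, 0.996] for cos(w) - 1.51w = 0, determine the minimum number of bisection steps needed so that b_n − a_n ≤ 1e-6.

20

Initial width b − a = 0.996 − 0.344 = 0.652000.
After n steps the width is (b−a)/2^n; need (b−a)/2^n ≤ 1e-6.
So n ≥ log₂(0.652000/1e-6) = log₂(652000.0000) ≈ 19.3145.
Hence n = 20.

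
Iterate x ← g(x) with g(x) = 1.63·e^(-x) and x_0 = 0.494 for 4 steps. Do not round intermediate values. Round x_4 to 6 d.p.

x_1 = g(0.494000) = 0.994595
x_2 = g(0.994595) = 0.602894
x_3 = g(0.602894) = 0.891978
x_4 = g(0.891978) = 0.668046

0.668046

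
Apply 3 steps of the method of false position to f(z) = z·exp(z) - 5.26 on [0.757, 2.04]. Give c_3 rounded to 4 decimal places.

f(0.757000) = -3.646174, f(2.040000) = 10.428843
step 1: c = 1.089365, f(c) = -2.021988 < 0 → new bracket [1.089365, 2.040000]
step 2: c = 1.243746, f(c) = -0.945965 < 0 → new bracket [1.243746, 2.040000]
step 3: c = 1.309965, f(c) = -0.405213 < 0 → new bracket [1.309965, 2.040000]

1.3100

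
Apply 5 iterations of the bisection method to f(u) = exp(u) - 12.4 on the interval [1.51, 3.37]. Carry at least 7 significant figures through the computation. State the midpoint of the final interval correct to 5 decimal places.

f(1.510000) = -7.873269, f(3.370000) = 16.678527 (opposite signs)
step 1: m = 2.440000, f(m) = -0.926959 < 0 → root in [2.440000, 3.370000]
step 2: m = 2.905000, f(m) = 5.865244 > 0 → root in [2.440000, 2.905000]
step 3: m = 2.672500, f(m) = 2.076114 > 0 → root in [2.440000, 2.672500]
step 4: m = 2.556250, f(m) = 0.487399 > 0 → root in [2.440000, 2.556250]
step 5: m = 2.498125, f(m) = -0.240327 < 0 → root in [2.498125, 2.556250]
Midpoint of [2.498125, 2.556250] = 2.527188

2.52719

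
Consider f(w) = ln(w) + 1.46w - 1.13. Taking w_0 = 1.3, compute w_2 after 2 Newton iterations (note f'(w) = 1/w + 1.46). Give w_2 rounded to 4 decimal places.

w_0 = 1.300000: f = 1.030364, f' = 2.229231 → w_1 = 1.300000 - (1.030364)/(2.229231) = 0.837794
w_1 = 0.837794: f = -0.083804, f' = 2.653611 → w_2 = 0.837794 - (-0.083804)/(2.653611) = 0.869375

0.8694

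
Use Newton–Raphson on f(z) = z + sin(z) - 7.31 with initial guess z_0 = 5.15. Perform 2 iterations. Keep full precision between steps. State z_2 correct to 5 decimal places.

6.74828

Newton update: z ← z − f(z)/f'(z).
f'(z) = 1 + cos(z)
z_0 = 5.150000: f = -3.065767, f' = 1.423777 → z_1 = 5.150000 - (-3.065767)/(1.423777) = 7.303263
z_1 = 7.303263: f = 0.845412, f' = 1.523299 → z_2 = 7.303263 - (0.845412)/(1.523299) = 6.748276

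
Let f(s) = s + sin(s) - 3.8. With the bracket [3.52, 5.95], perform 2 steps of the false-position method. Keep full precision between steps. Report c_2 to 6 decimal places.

4.539146

False-position update: c = (a·f(b) − b·f(a))/(f(b) − f(a)); replace the endpoint whose sign matches f(c).
f(3.520000) = -0.649441, f(5.950000) = 1.822945
step 1: c = 4.158307, f(c) = -0.492077 < 0 → new bracket [4.158307, 5.950000]
step 2: c = 4.539146, f(c) = -0.245885 < 0 → new bracket [4.539146, 5.950000]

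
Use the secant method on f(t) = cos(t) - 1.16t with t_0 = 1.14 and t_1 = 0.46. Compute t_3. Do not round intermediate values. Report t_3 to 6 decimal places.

f(t_0) = -0.904805, f(t_1) = 0.362452
t_2 = 0.460000 - (0.362452)·(0.460000 - 1.140000)/(0.362452 - (-0.904805)) = 0.654489; f(t_2) = 0.034152
t_3 = 0.654489 - (0.034152)·(0.654489 - 0.460000)/(0.034152 - (0.362452)) = 0.674721; f(t_3) = -0.001795

0.674721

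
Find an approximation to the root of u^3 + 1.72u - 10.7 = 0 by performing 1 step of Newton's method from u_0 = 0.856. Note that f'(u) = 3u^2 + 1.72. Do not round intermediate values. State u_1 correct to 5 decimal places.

3.05100

Newton update: u ← u − f(u)/f'(u).
u_0 = 0.856000: f = -8.600458, f' = 3.918208 → u_1 = 0.856000 - (-8.600458)/(3.918208) = 3.050998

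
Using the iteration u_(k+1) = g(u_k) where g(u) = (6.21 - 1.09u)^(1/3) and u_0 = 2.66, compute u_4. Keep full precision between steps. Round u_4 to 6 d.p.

1.641616

u_1 = g(2.660000) = 1.490398
u_2 = g(1.490398) = 1.661350
u_3 = g(1.661350) = 1.638534
u_4 = g(1.638534) = 1.641616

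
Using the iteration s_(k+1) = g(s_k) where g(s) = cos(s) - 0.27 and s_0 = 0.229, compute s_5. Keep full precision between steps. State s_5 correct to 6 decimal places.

0.583078

s_1 = g(0.229000) = 0.703894
s_2 = g(0.703894) = 0.492328
s_3 = g(0.492328) = 0.611235
s_4 = g(0.611235) = 0.548940
s_5 = g(0.548940) = 0.583078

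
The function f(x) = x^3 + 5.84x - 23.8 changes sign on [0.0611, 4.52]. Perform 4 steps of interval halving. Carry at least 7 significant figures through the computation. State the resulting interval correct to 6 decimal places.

[2.011869, 2.290550]

f(0.061100) = -23.442948, f(4.520000) = 94.942208 (opposite signs)
step 1: m = 2.290550, f(m) = 1.594456 > 0 → root in [0.061100, 2.290550]
step 2: m = 1.175825, f(m) = -15.307528 < 0 → root in [1.175825, 2.290550]
step 3: m = 1.733187, f(m) = -8.471796 < 0 → root in [1.733187, 2.290550]
step 4: m = 2.011869, f(m) = -3.907415 < 0 → root in [2.011869, 2.290550]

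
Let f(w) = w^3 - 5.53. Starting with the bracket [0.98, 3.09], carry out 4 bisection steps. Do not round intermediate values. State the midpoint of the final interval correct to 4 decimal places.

1.7053

f(0.980000) = -4.588808, f(3.090000) = 23.973629 (opposite signs)
step 1: m = 2.035000, f(m) = 2.897393 > 0 → root in [0.980000, 2.035000]
step 2: m = 1.507500, f(m) = -2.104121 < 0 → root in [1.507500, 2.035000]
step 3: m = 1.771250, f(m) = 0.026990 > 0 → root in [1.507500, 1.771250]
step 4: m = 1.639375, f(m) = -1.124097 < 0 → root in [1.639375, 1.771250]
Midpoint of [1.639375, 1.771250] = 1.705313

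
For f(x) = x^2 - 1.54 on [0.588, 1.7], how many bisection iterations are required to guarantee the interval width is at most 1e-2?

Initial width b − a = 1.7 − 0.588 = 1.112000.
After n steps the width is (b−a)/2^n; need (b−a)/2^n ≤ 1e-2.
So n ≥ log₂(1.112000/1e-2) = log₂(111.2000) ≈ 6.7970.
Hence n = 7.

7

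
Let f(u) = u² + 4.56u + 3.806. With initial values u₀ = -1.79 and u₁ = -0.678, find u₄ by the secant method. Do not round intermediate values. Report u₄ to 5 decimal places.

f(u_0) = -1.152300, f(u_1) = 1.174004
u_2 = -0.678000 - (1.174004)·(-0.678000 - -1.790000)/(1.174004 - (-1.152300)) = -1.239187; f(u_2) = -0.309109
u_3 = -1.239187 - (-0.309109)·(-1.239187 - -0.678000)/(-0.309109 - (1.174004)) = -1.122225; f(u_3) = -0.051958
u_4 = -1.122225 - (-0.051958)·(-1.122225 - -1.239187)/(-0.051958 - (-0.309109)) = -1.098593; f(u_4) = 0.003323

-1.09859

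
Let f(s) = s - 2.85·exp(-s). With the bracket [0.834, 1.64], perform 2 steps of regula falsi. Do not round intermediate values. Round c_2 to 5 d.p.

False-position update: c = (a·f(b) − b·f(a))/(f(b) − f(a)); replace the endpoint whose sign matches f(c).
f(0.834000) = -0.403779, f(1.640000) = 1.087157
step 1: c = 1.052283, f(c) = 0.057235 > 0 → new bracket [0.834000, 1.052283]
step 2: c = 1.025183, f(c) = 0.002801 > 0 → new bracket [0.834000, 1.025183]

1.02518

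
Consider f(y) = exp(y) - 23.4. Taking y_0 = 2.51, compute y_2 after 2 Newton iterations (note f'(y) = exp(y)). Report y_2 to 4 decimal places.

3.1835

y_0 = 2.510000: f = -11.095070, f' = 12.304930 → y_1 = 2.510000 - (-11.095070)/(12.304930) = 3.411677
y_1 = 3.411677: f = 6.916036, f' = 30.316036 → y_2 = 3.411677 - (6.916036)/(30.316036) = 3.183546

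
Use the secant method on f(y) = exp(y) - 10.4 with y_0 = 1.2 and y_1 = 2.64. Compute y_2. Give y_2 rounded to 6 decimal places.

f(y_0) = -7.079883, f(y_1) = 3.613204
y_2 = 2.640000 - (3.613204)·(2.640000 - 1.200000)/(3.613204 - (-7.079883)) = 2.153423; f(y_2) = -1.785708

2.153423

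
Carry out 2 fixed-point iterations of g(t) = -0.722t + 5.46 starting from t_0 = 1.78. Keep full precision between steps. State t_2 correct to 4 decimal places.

t_1 = g(1.780000) = 4.174840
t_2 = g(4.174840) = 2.445766

2.4458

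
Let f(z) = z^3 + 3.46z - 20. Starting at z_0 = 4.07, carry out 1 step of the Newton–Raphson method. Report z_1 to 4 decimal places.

f'(z) = 3z^2 + 3.46
z_0 = 4.070000: f = 61.501343, f' = 53.154700 → z_1 = 4.070000 - (61.501343)/(53.154700) = 2.912975

2.9130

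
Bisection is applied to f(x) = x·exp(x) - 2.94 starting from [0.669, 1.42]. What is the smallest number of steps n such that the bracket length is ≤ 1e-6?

20

Initial width b − a = 1.42 − 0.669 = 0.751000.
After n steps the width is (b−a)/2^n; need (b−a)/2^n ≤ 1e-6.
So n ≥ log₂(0.751000/1e-6) = log₂(751000.0000) ≈ 19.5185.
Hence n = 20.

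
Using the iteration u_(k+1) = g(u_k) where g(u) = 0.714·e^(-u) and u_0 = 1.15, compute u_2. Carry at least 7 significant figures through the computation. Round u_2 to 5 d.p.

0.56953

u_1 = g(1.150000) = 0.226079
u_2 = g(0.226079) = 0.569526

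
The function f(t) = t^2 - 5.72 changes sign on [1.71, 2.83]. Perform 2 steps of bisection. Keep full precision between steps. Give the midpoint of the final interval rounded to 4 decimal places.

2.4100

f(1.710000) = -2.795900, f(2.830000) = 2.288900 (opposite signs)
step 1: m = 2.270000, f(m) = -0.567100 < 0 → root in [2.270000, 2.830000]
step 2: m = 2.550000, f(m) = 0.782500 > 0 → root in [2.270000, 2.550000]
Midpoint of [2.270000, 2.550000] = 2.410000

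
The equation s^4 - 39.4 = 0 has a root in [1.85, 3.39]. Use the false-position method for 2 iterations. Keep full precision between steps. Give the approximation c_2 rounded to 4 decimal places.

f(1.850000) = -27.686494, f(3.390000) = 92.668362
step 1: c = 2.204262, f(c) = -15.792328 < 0 → new bracket [2.204262, 3.390000]
step 2: c = 2.376911, f(c) = -7.480838 < 0 → new bracket [2.376911, 3.390000]

2.3769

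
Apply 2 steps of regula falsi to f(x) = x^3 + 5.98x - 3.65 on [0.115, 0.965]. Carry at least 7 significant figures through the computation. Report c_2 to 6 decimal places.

False-position update: c = (a·f(b) − b·f(a))/(f(b) − f(a)); replace the endpoint whose sign matches f(c).
f(0.115000) = -2.960779, f(0.965000) = 3.019332
step 1: c = 0.535839, f(c) = -0.291833 < 0 → new bracket [0.535839, 0.965000]
step 2: c = 0.573663, f(c) = -0.030707 < 0 → new bracket [0.573663, 0.965000]

0.573663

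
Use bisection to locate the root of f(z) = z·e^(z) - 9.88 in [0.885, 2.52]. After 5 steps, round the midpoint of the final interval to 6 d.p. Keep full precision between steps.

1.728047

f(0.885000) = -7.735659, f(2.520000) = 21.440064 (opposite signs)
step 1: m = 1.702500, f(m) = -0.537277 < 0 → root in [1.702500, 2.520000]
step 2: m = 2.111250, f(m) = 7.555881 > 0 → root in [1.702500, 2.111250]
step 3: m = 1.906875, f(m) = 2.957117 > 0 → root in [1.702500, 1.906875]
step 4: m = 1.804688, f(m) = 1.089020 > 0 → root in [1.702500, 1.804688]
step 5: m = 1.753594, f(m) = 0.247566 > 0 → root in [1.702500, 1.753594]
Midpoint of [1.702500, 1.753594] = 1.728047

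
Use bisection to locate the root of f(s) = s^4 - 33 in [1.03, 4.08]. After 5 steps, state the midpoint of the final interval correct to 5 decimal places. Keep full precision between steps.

f(1.030000) = -31.874491, f(4.080000) = 244.102633 (opposite signs)
step 1: m = 2.555000, f(m) = 9.615110 > 0 → root in [1.030000, 2.555000]
step 2: m = 1.792500, f(m) = -22.676270 < 0 → root in [1.792500, 2.555000]
step 3: m = 2.173750, f(m) = -10.672588 < 0 → root in [2.173750, 2.555000]
step 4: m = 2.364375, f(m) = -1.748891 < 0 → root in [2.364375, 2.555000]
step 5: m = 2.459688, f(m) = 3.603257 > 0 → root in [2.364375, 2.459688]
Midpoint of [2.364375, 2.459688] = 2.412031

2.41203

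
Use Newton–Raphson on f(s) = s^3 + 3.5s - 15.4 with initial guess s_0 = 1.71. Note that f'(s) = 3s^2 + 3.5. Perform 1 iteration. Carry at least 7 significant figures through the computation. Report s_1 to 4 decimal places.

2.0697

s_0 = 1.710000: f = -4.414789, f' = 12.272300 → s_1 = 1.710000 - (-4.414789)/(12.272300) = 2.069736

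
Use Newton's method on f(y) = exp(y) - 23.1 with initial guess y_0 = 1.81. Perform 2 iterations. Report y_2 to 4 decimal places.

3.8248

f'(y) = exp(y)
y_0 = 1.810000: f = -16.989553, f' = 6.110447 → y_1 = 1.810000 - (-16.989553)/(6.110447) = 4.590411
y_1 = 4.590411: f = 75.434876, f' = 98.534876 → y_2 = 4.590411 - (75.434876)/(98.534876) = 3.824845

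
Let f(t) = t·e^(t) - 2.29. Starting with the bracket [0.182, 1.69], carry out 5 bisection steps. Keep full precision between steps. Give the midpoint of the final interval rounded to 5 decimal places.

0.91244

f(0.182000) = -2.071670, f(1.690000) = 6.868922 (opposite signs)
step 1: m = 0.936000, f(m) = 0.096577 > 0 → root in [0.182000, 0.936000]
step 2: m = 0.559000, f(m) = -1.312352 < 0 → root in [0.559000, 0.936000]
step 3: m = 0.747500, f(m) = -0.711494 < 0 → root in [0.747500, 0.936000]
step 4: m = 0.841750, f(m) = -0.336783 < 0 → root in [0.841750, 0.936000]
step 5: m = 0.888875, f(m) = -0.127908 < 0 → root in [0.888875, 0.936000]
Midpoint of [0.888875, 0.936000] = 0.912438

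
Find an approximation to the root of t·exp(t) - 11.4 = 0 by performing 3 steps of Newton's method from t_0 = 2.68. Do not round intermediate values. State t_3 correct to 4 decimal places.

f'(t) = (t + 1)·exp(t)
t_0 = 2.680000: f = 27.688050, f' = 53.673143 → t_1 = 2.680000 - (27.688050)/(53.673143) = 2.164136
t_1 = 2.164136: f = 7.443292, f' = 27.550367 → t_2 = 2.164136 - (7.443292)/(27.550367) = 1.893966
t_2 = 1.893966: f = 1.186670, f' = 19.232340 → t_3 = 1.893966 - (1.186670)/(19.232340) = 1.832264

1.8323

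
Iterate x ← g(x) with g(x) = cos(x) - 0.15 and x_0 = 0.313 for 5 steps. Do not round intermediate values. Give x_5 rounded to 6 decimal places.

0.668638

x_1 = g(0.313000) = 0.801414
x_2 = g(0.801414) = 0.545692
x_3 = g(0.545692) = 0.704769
x_4 = g(0.704769) = 0.611762
x_5 = g(0.611762) = 0.668638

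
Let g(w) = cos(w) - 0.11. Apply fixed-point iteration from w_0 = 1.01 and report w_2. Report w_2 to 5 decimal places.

0.80233

w_1 = g(1.010000) = 0.421861
w_2 = g(0.421861) = 0.802329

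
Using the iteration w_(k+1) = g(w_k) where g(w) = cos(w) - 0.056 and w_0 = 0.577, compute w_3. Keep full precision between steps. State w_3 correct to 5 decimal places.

0.73800

w_1 = g(0.577000) = 0.782103
w_2 = g(0.782103) = 0.653433
w_3 = g(0.653433) = 0.738002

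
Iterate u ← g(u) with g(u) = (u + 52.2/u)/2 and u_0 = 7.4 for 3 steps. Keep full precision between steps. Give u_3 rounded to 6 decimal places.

u_1 = g(7.400000) = 7.227027
u_2 = g(7.227027) = 7.224957
u_3 = g(7.224957) = 7.224957

7.224957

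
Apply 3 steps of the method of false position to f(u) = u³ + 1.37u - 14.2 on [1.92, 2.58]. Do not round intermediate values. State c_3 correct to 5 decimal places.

False-position update: c = (a·f(b) − b·f(a))/(f(b) − f(a)); replace the endpoint whose sign matches f(c).
f(1.920000) = -4.491712, f(2.580000) = 6.508112
step 1: c = 2.189507, f(c) = -0.704008 < 0 → new bracket [2.189507, 2.580000]
step 2: c = 2.227625, f(c) = -0.093984 < 0 → new bracket [2.227625, 2.580000]
step 3: c = 2.232641, f(c) = -0.012267 < 0 → new bracket [2.232641, 2.580000]

2.23264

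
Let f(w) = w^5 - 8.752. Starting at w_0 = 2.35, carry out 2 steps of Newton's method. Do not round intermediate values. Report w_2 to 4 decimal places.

1.6742

f'(w) = 5w^4
w_0 = 2.350000: f = 62.918315, f' = 152.490031 → w_1 = 2.350000 - (62.918315)/(152.490031) = 1.937394
w_1 = 1.937394: f = 18.543412, f' = 70.443631 → w_2 = 1.937394 - (18.543412)/(70.443631) = 1.674156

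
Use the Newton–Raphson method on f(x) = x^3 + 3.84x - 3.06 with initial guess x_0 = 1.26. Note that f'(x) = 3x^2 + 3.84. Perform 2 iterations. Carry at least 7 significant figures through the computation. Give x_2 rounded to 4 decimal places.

0.7108

x_0 = 1.260000: f = 3.778776, f' = 8.602800 → x_1 = 1.260000 - (3.778776)/(8.602800) = 0.820750
x_1 = 0.820750: f = 0.644565, f' = 5.860894 → x_2 = 0.820750 - (0.644565)/(5.860894) = 0.710773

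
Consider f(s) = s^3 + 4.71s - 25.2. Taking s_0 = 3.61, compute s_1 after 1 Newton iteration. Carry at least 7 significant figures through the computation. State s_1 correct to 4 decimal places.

2.7232

f'(s) = 3s^2 + 4.71
s_0 = 3.610000: f = 38.848981, f' = 43.806300 → s_1 = 3.610000 - (38.848981)/(43.806300) = 2.723165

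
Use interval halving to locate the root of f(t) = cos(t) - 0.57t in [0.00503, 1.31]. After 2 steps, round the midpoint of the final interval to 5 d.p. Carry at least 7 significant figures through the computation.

f(0.005030) = 0.997120, f(1.310000) = -0.488850 (opposite signs)
step 1: m = 0.657515, f(m) = 0.416730 > 0 → root in [0.657515, 1.310000]
step 2: m = 0.983758, f(m) = -0.006844 < 0 → root in [0.657515, 0.983758]
Midpoint of [0.657515, 0.983758] = 0.820636

0.82064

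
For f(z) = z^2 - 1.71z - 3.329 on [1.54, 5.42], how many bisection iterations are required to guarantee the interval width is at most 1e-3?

12

Initial width b − a = 5.42 − 1.54 = 3.880000.
After n steps the width is (b−a)/2^n; need (b−a)/2^n ≤ 1e-3.
So n ≥ log₂(3.880000/1e-3) = log₂(3880.0000) ≈ 11.9218.
Hence n = 12.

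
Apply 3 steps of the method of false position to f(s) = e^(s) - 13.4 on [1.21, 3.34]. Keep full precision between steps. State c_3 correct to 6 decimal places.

2.534321

False-position update: c = (a·f(b) − b·f(a))/(f(b) − f(a)); replace the endpoint whose sign matches f(c).
f(1.210000) = -10.046515, f(3.340000) = 14.819127
step 1: c = 2.070588, f(c) = -5.470514 < 0 → new bracket [2.070588, 3.340000]
step 2: c = 2.412848, f(c) = -2.234280 < 0 → new bracket [2.412848, 3.340000]
step 3: c = 2.534321, f(c) = -0.792137 < 0 → new bracket [2.534321, 3.340000]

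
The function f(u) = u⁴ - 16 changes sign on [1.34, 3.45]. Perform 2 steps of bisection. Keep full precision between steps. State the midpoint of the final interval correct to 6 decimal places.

f(1.340000) = -12.775821, f(3.450000) = 125.669506 (opposite signs)
step 1: m = 2.395000, f(m) = 16.901983 > 0 → root in [1.340000, 2.395000]
step 2: m = 1.867500, f(m) = -3.836951 < 0 → root in [1.867500, 2.395000]
Midpoint of [1.867500, 2.395000] = 2.131250

2.131250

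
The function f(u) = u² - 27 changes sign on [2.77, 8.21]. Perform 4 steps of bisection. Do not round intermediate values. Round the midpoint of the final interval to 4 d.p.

5.3200

f(2.770000) = -19.327100, f(8.210000) = 40.404100 (opposite signs)
step 1: m = 5.490000, f(m) = 3.140100 > 0 → root in [2.770000, 5.490000]
step 2: m = 4.130000, f(m) = -9.943100 < 0 → root in [4.130000, 5.490000]
step 3: m = 4.810000, f(m) = -3.863900 < 0 → root in [4.810000, 5.490000]
step 4: m = 5.150000, f(m) = -0.477500 < 0 → root in [5.150000, 5.490000]
Midpoint of [5.150000, 5.490000] = 5.320000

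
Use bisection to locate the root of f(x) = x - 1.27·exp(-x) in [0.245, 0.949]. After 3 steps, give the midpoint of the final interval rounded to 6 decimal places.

f(0.245000) = -0.749035, f(0.949000) = 0.457347 (opposite signs)
step 1: m = 0.597000, f(m) = -0.102085 < 0 → root in [0.597000, 0.949000]
step 2: m = 0.773000, f(m) = 0.186735 > 0 → root in [0.597000, 0.773000]
step 3: m = 0.685000, f(m) = 0.044805 > 0 → root in [0.597000, 0.685000]
Midpoint of [0.597000, 0.685000] = 0.641000

0.641000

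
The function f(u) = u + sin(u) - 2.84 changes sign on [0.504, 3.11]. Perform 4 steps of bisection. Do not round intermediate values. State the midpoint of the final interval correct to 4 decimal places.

1.8884

f(0.504000) = -1.853068, f(3.110000) = 0.301587 (opposite signs)
step 1: m = 1.807000, f(m) = -0.060767 < 0 → root in [1.807000, 3.110000]
step 2: m = 2.458500, f(m) = 0.249695 > 0 → root in [1.807000, 2.458500]
step 3: m = 2.132750, f(m) = 0.138966 > 0 → root in [1.807000, 2.132750]
step 4: m = 1.969875, f(m) = 0.051294 > 0 → root in [1.807000, 1.969875]
Midpoint of [1.807000, 1.969875] = 1.888437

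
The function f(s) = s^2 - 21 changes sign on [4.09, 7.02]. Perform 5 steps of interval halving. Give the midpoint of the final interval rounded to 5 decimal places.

f(4.090000) = -4.271900, f(7.020000) = 28.280400 (opposite signs)
step 1: m = 5.555000, f(m) = 9.858025 > 0 → root in [4.090000, 5.555000]
step 2: m = 4.822500, f(m) = 2.256506 > 0 → root in [4.090000, 4.822500]
step 3: m = 4.456250, f(m) = -1.141836 < 0 → root in [4.456250, 4.822500]
step 4: m = 4.639375, f(m) = 0.523800 > 0 → root in [4.456250, 4.639375]
step 5: m = 4.547812, f(m) = -0.317401 < 0 → root in [4.547812, 4.639375]
Midpoint of [4.547812, 4.639375] = 4.593594

4.59359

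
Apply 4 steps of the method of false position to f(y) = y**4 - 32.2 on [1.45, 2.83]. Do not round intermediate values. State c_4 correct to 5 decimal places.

f(1.450000) = -27.779494, f(2.830000) = 31.942479
step 1: c = 2.091903, f(c) = -13.050122 < 0 → new bracket [2.091903, 2.830000]
step 2: c = 2.305988, f(c) = -3.923327 < 0 → new bracket [2.305988, 2.830000]
step 3: c = 2.363309, f(c) = -1.005194 < 0 → new bracket [2.363309, 2.830000]
step 4: c = 2.377548, f(c) = -0.246619 < 0 → new bracket [2.377548, 2.830000]

2.37755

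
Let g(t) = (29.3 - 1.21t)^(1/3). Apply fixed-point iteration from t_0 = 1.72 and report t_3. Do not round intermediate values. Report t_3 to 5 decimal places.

t_1 = g(1.720000) = 3.008082
t_2 = g(3.008082) = 2.949534
t_3 = g(2.949534) = 2.952246

2.95225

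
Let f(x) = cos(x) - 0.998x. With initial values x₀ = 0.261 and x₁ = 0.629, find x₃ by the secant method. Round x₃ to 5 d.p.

0.73956

f(x_0) = 0.705654, f(x_1) = 0.180874
x_2 = 0.629000 - (0.180874)·(0.629000 - 0.261000)/(0.180874 - (0.705654)) = 0.755837; f(x_2) = -0.026628
x_3 = 0.755837 - (-0.026628)·(0.755837 - 0.629000)/(-0.026628 - (0.180874)) = 0.739561; f(x_3) = 0.000683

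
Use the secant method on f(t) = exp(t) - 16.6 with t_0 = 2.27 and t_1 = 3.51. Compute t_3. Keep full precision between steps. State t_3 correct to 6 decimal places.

2.752899

Secant update: t_(k+1) = t_k − f(t_k)·(t_k − t_(k-1))/(f(t_k) − f(t_(k-1))).
f(t_0) = -6.920599, f(t_1) = 16.848268
t_2 = 3.510000 - (16.848268)·(3.510000 - 2.270000)/(16.848268 - (-6.920599)) = 2.631041; f(t_2) = -2.711776
t_3 = 2.631041 - (-2.711776)·(2.631041 - 3.510000)/(-2.711776 - (16.848268)) = 2.752899; f(t_3) = -0.911957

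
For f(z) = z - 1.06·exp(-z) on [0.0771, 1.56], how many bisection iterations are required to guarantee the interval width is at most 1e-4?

14

Initial width b − a = 1.56 − 0.0771 = 1.482900.
After n steps the width is (b−a)/2^n; need (b−a)/2^n ≤ 1e-4.
So n ≥ log₂(1.482900/1e-4) = log₂(14829.0000) ≈ 13.8561.
Hence n = 14.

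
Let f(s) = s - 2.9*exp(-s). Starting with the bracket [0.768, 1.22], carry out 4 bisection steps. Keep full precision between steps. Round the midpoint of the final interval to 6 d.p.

1.036375

f(0.768000) = -0.577426, f(1.220000) = 0.363833 (opposite signs)
step 1: m = 0.994000, f(m) = -0.079271 < 0 → root in [0.994000, 1.220000]
step 2: m = 1.107000, f(m) = 0.148408 > 0 → root in [0.994000, 1.107000]
step 3: m = 1.050500, f(m) = 0.036188 > 0 → root in [0.994000, 1.050500]
step 4: m = 1.022250, f(m) = -0.021125 < 0 → root in [1.022250, 1.050500]
Midpoint of [1.022250, 1.050500] = 1.036375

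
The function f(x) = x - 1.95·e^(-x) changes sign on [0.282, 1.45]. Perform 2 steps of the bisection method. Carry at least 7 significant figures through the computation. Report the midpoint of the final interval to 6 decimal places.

0.720000

f(0.282000) = -1.188834, f(1.450000) = 0.992588 (opposite signs)
step 1: m = 0.866000, f(m) = 0.045770 > 0 → root in [0.282000, 0.866000]
step 2: m = 0.574000, f(m) = -0.524372 < 0 → root in [0.574000, 0.866000]
Midpoint of [0.574000, 0.866000] = 0.720000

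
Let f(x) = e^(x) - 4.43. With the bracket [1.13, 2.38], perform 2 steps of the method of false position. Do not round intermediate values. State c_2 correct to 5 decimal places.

1.43345

False-position update: c = (a·f(b) − b·f(a))/(f(b) − f(a)); replace the endpoint whose sign matches f(c).
f(1.130000) = -1.334343, f(2.380000) = 6.374903
step 1: c = 1.346354, f(c) = -0.586611 < 0 → new bracket [1.346354, 2.380000]
step 2: c = 1.433454, f(c) = -0.236841 < 0 → new bracket [1.433454, 2.380000]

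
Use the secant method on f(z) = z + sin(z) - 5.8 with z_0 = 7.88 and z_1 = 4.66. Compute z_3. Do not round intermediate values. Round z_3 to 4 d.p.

6.0576

f(z_0) = 3.079662, f(z_1) = -2.138628
z_2 = 4.660000 - (-2.138628)·(4.660000 - 7.880000)/(-2.138628 - (3.079662)) = 5.979663; f(z_2) = -0.119221
z_3 = 5.979663 - (-0.119221)·(5.979663 - 4.660000)/(-0.119221 - (-2.138628)) = 6.057572; f(z_3) = 0.033869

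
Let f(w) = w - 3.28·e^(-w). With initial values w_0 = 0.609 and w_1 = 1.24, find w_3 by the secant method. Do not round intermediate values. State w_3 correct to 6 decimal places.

Secant update: w_(k+1) = w_k − f(w_k)·(w_k − w_(k-1))/(f(w_k) − f(w_(k-1))).
f(w_0) = -1.174974, f(w_1) = 0.290820
w_2 = 1.240000 - (0.290820)·(1.240000 - 0.609000)/(0.290820 - (-1.174974)) = 1.114807; f(w_2) = 0.039037
w_3 = 1.114807 - (0.039037)·(1.114807 - 1.240000)/(0.039037 - (0.290820)) = 1.095397; f(w_3) = -0.001458

1.095397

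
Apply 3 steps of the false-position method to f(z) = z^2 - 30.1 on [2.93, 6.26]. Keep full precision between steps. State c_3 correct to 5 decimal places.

False-position update: c = (a·f(b) − b·f(a))/(f(b) − f(a)); replace the endpoint whose sign matches f(c).
f(2.930000) = -21.515100, f(6.260000) = 9.087600
step 1: c = 5.271143, f(c) = -2.315056 < 0 → new bracket [5.271143, 6.260000]
step 2: c = 5.471908, f(c) = -0.158222 < 0 → new bracket [5.471908, 6.260000]
step 3: c = 5.485395, f(c) = -0.010447 < 0 → new bracket [5.485395, 6.260000]

5.48539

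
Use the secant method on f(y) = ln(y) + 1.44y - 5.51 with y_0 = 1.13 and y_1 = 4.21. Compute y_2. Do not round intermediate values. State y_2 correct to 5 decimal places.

3.14421

f(y_0) = -3.760582, f(y_1) = 1.989863
y_2 = 4.210000 - (1.989863)·(4.210000 - 1.130000)/(1.989863 - (-3.760582)) = 3.144208; f(y_2) = 0.163222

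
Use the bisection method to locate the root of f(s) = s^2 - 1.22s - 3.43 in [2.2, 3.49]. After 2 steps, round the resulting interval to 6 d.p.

[2.522500, 2.845000]

f(2.200000) = -1.274000, f(3.490000) = 4.492300 (opposite signs)
step 1: m = 2.845000, f(m) = 1.193125 > 0 → root in [2.200000, 2.845000]
step 2: m = 2.522500, f(m) = -0.144444 < 0 → root in [2.522500, 2.845000]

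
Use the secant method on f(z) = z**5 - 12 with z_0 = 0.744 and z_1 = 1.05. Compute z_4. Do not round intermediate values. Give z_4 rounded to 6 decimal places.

f(z_0) = -11.772037, f(z_1) = -10.723718
z_2 = 1.050000 - (-10.723718)·(1.050000 - 0.744000)/(-10.723718 - (-11.772037)) = 4.180211; f(z_2) = 1264.412502
z_3 = 4.180211 - (1264.412502)·(4.180211 - 1.050000)/(1264.412502 - (-10.723718)) = 1.076325; f(z_3) = -10.555504
z_4 = 1.076325 - (-10.555504)·(1.076325 - 4.180211)/(-10.555504 - (1264.412502)) = 1.102022; f(z_4) = -10.374635

1.102022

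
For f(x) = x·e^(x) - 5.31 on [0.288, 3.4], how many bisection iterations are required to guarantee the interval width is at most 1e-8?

Initial width b − a = 3.4 − 0.288 = 3.112000.
After n steps the width is (b−a)/2^n; need (b−a)/2^n ≤ 1e-8.
So n ≥ log₂(3.112000/1e-8) = log₂(311200000.0000) ≈ 28.2133.
Hence n = 29.

29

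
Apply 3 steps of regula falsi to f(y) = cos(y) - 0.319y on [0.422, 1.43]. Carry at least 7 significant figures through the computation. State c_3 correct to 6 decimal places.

1.183581

False-position update: c = (a·f(b) − b·f(a))/(f(b) − f(a)); replace the endpoint whose sign matches f(c).
f(0.422000) = 0.777654, f(1.430000) = -0.315838
step 1: c = 1.138855, f(c) = 0.055340 > 0 → new bracket [1.138855, 1.430000]
step 2: c = 1.182263, f(c) = 0.001690 > 0 → new bracket [1.182263, 1.430000]
step 3: c = 1.183581, f(c) = 0.000049 > 0 → new bracket [1.183581, 1.430000]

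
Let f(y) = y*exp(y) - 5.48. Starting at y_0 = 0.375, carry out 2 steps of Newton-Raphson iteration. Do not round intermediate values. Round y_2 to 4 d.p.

f'(y) = (y+1)*exp(y)
y_0 = 0.375000: f = -4.934378, f' = 2.000613 → y_1 = 0.375000 - (-4.934378)/(2.000613) = 2.841433
y_1 = 2.841433: f = 43.223036, f' = 65.843345 → y_2 = 2.841433 - (43.223036)/(65.843345) = 2.184980

2.1850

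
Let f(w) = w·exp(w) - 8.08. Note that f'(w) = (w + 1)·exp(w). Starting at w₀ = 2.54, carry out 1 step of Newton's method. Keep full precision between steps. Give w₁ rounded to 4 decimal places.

w_0 = 2.540000: f = 24.126364, f' = 44.886035 → w_1 = 2.540000 - (24.126364)/(44.886035) = 2.002497

2.0025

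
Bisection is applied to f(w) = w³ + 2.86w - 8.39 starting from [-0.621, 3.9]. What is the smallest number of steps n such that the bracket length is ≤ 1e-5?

Initial width b − a = 3.9 − -0.621 = 4.521000.
After n steps the width is (b−a)/2^n; need (b−a)/2^n ≤ 1e-5.
So n ≥ log₂(4.521000/1e-5) = log₂(452100.0000) ≈ 18.7863.
Hence n = 19.

19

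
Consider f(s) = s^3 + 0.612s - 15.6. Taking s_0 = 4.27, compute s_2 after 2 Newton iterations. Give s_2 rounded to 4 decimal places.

2.5526

f'(s) = 3s^2 + 0.612
s_0 = 4.270000: f = 64.867723, f' = 55.310700 → s_1 = 4.270000 - (64.867723)/(55.310700) = 3.097212
s_1 = 3.097212: f = 16.006189, f' = 29.390167 → s_2 = 3.097212 - (16.006189)/(29.390167) = 2.552602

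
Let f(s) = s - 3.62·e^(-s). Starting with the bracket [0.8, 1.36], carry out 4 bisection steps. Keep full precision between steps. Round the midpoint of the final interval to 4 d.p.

f(0.800000) = -0.826571, f(1.360000) = 0.430888 (opposite signs)
step 1: m = 1.080000, f(m) = -0.149336 < 0 → root in [1.080000, 1.360000]
step 2: m = 1.220000, f(m) = 0.151267 > 0 → root in [1.080000, 1.220000]
step 3: m = 1.150000, f(m) = 0.003775 > 0 → root in [1.080000, 1.150000]
step 4: m = 1.115000, f(m) = -0.072053 < 0 → root in [1.115000, 1.150000]
Midpoint of [1.115000, 1.150000] = 1.132500

1.1325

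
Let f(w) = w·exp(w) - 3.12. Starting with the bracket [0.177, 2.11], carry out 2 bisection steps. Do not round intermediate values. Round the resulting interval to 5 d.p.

f(0.177000) = -2.908727, f(2.110000) = 14.283789 (opposite signs)
step 1: m = 1.143500, f(m) = 0.467996 > 0 → root in [0.177000, 1.143500]
step 2: m = 0.660250, f(m) = -1.842234 < 0 → root in [0.660250, 1.143500]

[0.66025, 1.14350]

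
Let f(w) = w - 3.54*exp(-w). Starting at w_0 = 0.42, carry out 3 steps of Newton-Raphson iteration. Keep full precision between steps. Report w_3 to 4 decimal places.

1.1363

f'(w) = 1 + 3.54*exp(-w)
w_0 = 0.420000: f = -1.905946, f' = 3.325946 → w_1 = 0.420000 - (-1.905946)/(3.325946) = 0.993054
w_1 = 0.993054: f = -0.318317, f' = 2.311371 → w_2 = 0.993054 - (-0.318317)/(2.311371) = 1.130772
w_2 = 1.130772: f = -0.011884, f' = 2.142656 → w_3 = 1.130772 - (-0.011884)/(2.142656) = 1.136318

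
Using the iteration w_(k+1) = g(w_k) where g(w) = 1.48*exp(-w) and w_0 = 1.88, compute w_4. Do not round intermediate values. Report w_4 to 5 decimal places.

w_1 = g(1.880000) = 0.225833
w_2 = g(0.225833) = 1.180820
w_3 = g(1.180820) = 0.454400
w_4 = g(0.454400) = 0.939547

0.93955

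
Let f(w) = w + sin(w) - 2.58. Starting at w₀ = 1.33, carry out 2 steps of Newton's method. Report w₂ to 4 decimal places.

1.5797

f'(w) = 1 + cos(w)
w_0 = 1.330000: f = -0.278852, f' = 1.238476 → w_1 = 1.330000 - (-0.278852)/(1.238476) = 1.555157
w_1 = 1.555157: f = -0.024965, f' = 1.015639 → w_2 = 1.555157 - (-0.024965)/(1.015639) = 1.579738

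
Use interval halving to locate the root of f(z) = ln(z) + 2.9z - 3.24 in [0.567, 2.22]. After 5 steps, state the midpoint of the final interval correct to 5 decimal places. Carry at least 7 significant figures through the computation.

1.10939

f(0.567000) = -2.163096, f(2.220000) = 3.995507 (opposite signs)
step 1: m = 1.393500, f(m) = 1.132969 > 0 → root in [0.567000, 1.393500]
step 2: m = 0.980250, f(m) = -0.417223 < 0 → root in [0.980250, 1.393500]
step 3: m = 1.186875, f(m) = 0.373261 > 0 → root in [0.980250, 1.186875]
step 4: m = 1.083562, f(m) = -0.017415 < 0 → root in [1.083562, 1.186875]
step 5: m = 1.135219, f(m) = 0.178960 > 0 → root in [1.083562, 1.135219]
Midpoint of [1.083562, 1.135219] = 1.109391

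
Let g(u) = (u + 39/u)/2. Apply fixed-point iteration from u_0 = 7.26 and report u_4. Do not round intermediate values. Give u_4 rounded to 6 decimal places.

6.244998

u_1 = g(7.260000) = 6.315950
u_2 = g(6.315950) = 6.245397
u_3 = g(6.245397) = 6.244998
u_4 = g(6.244998) = 6.244998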